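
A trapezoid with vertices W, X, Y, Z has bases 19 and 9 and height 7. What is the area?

Area = (19 + 9) * 7 / 2 = 196 / 2 = 98

98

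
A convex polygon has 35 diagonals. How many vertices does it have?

Using d = n(n - 3)/2, we solve 35 = n(n - 3)/2.
So n(n - 3) = 70.
Testing n = 10: 10 * 7 = 70 = 70. Correct.
The polygon has 10 sides.

10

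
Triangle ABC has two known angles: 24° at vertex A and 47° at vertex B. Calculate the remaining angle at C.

The interior angles sum to 180°: angle C = 180 - 24 - 47 = 109°.
The triangle is obtuse (angles 24°, 47°, 109°).

109 degrees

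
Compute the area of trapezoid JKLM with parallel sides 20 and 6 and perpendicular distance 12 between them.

A trapezoid's area equals the midsegment times the height.
The midsegment is (20 + 6) / 2 = 13.
Area = 13 * 12 = 156.

156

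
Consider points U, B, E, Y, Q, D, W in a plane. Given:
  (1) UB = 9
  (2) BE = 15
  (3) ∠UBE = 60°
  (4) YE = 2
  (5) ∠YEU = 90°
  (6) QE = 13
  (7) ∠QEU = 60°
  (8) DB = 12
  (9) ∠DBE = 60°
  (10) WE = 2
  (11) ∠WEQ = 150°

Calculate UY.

Step 1: By the law of cosines on triangle UBE: UE² = 9² + 15² − 2·9·15·cos(60°) = 171, so UE = 3·√19.
Step 2: By the law of cosines on triangle UEY: UY² = (3·√19)² + 2² − 2·3·√19·2·cos(90°) = 175, so UY = 5·√7.

Therefore, the length of UY = 5·√7.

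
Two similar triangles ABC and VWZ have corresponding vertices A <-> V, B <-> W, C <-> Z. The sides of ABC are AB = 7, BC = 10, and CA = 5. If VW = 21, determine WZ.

Since the triangles are similar, the ratio of corresponding sides is constant.
Scale factor k = VW / AB = 21 / 7 = 3
WZ = k * BC = 3 * 10 = 30

30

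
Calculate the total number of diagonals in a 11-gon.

The number of diagonals in an n-gon is n(n - 3)/2.
For n = 11: 11(11 - 3)/2 = 11 × 8 / 2 = 44.

44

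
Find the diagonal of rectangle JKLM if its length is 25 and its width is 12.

d = sqrt(25^2 + 12^2) = sqrt(769)

sqrt(769)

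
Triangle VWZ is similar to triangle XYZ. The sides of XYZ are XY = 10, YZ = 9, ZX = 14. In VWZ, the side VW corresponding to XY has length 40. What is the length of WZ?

Since the triangles are similar, the ratio of corresponding sides is constant.
Scale factor k = VW / XY = 40 / 10 = 4
WZ = k * YZ = 4 * 9 = 36

36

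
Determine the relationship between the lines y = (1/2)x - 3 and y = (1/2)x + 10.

Slope of line 1: m1 = 1/2
Slope of line 2: m2 = 1/2
m1 = m2, so the lines are parallel.

Parallel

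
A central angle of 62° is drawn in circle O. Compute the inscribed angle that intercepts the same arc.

Inscribed angle = 62° / 2 = 31° (inscribed angle theorem).

31°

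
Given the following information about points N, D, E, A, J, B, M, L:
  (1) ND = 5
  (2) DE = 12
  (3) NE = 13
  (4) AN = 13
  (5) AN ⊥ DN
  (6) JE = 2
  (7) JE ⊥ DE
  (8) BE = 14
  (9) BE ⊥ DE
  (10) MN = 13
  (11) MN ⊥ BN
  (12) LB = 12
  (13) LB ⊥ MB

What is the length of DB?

Step 1: By the law of cosines on triangle DEB: DB² = 12² + 14² − 2·12·14·cos(90°) = 340, so DB = 2·√85.

Therefore, the length of DB = 2·√85.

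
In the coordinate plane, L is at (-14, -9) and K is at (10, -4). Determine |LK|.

d = sqrt((24)^2 + (5)^2) = sqrt(601)

sqrt(601)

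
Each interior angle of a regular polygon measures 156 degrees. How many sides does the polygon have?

Exterior angle = 180 - 156 = 24. n = 360 / 24 = 15.

15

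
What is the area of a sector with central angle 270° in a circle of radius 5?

Sector area = πr² × θ/360
= π × 5² × 3/4
= π × 25 × 3/4
= 75*pi/4

75*pi/4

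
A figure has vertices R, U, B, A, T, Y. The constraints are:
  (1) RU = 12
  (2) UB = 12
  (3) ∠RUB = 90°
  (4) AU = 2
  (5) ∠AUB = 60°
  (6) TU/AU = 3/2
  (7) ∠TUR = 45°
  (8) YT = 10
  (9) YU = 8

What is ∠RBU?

Step 1: By the law of cosines on triangle BUR: BR² = 12² + 12² − 2·12·12·cos(90°) = 288, so BR = 12·√2.
Step 2: By the inverse law of cosines on triangle RBU: cos(∠RBU) = ((12·√2)² + 12² − 12²) / (2·12·√2·12) = 288/407.29 = 0.7071, so ∠RBU = 45°.

Therefore, the measure of angle ∠RBU = 45°.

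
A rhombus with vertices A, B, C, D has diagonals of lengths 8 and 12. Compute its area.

The diagonals of a rhombus divide it into four right triangles.
Each triangle has legs 8/ 2 = 4 and 12/2 = 6, so each has area (1/2)*4*6 = 12.
Four such triangles give total area = (d1 * d2) / 2 = 48.

48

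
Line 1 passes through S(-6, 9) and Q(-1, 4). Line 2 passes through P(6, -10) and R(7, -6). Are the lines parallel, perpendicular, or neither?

Slope of line 1: m1 = (4 - 9)/(-1 - -6) = -5/5 = -1
Slope of line 2: m2 = (-6 - -10)/(7 - 6) = 4/1 = 4
m1 != m2 (-1 != 4), so not parallel.
m1 * m2 = (-1) * (4) = -4 != -1, so not perpendicular.
The lines are neither parallel nor perpendicular.

Neither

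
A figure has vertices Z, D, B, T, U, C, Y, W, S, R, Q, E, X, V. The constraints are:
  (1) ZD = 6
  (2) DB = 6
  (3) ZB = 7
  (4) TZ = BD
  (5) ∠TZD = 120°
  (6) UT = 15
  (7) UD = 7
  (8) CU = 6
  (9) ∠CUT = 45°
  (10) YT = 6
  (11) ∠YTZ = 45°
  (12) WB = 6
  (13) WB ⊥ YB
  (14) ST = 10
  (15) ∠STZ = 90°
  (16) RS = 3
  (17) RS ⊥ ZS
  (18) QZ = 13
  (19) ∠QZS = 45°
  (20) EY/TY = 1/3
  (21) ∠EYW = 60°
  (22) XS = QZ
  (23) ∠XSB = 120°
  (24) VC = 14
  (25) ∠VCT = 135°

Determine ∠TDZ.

From the given relations: TZ = BD = 6.
Step 1: By the law of cosines on triangle DZT: DT² = 6² + 6² − 2·6·6·cos(120°) = 108, so DT = 6·√3.
Step 2: By the inverse law of cosines on triangle TDZ: cos(∠TDZ) = ((6·√3)² + 6² − 6²) / (2·6·√3·6) = 108/124.71 = 0.866, so ∠TDZ = 30°.

Therefore, the measure of angle ∠TDZ = 30°.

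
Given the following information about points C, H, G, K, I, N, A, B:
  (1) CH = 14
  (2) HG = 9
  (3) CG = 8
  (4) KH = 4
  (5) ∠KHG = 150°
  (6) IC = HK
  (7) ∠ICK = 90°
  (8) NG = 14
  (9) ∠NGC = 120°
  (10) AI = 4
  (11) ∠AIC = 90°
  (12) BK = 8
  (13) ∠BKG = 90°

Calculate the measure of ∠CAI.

From the given relations: IC = HK = 4.
Step 1: By the law of cosines on triangle AIC: AC² = 4² + 4² − 2·4·4·cos(90°) = 32, so AC = 4·√2.
Step 2: By the inverse law of cosines on triangle CAI: cos(∠CAI) = ((4·√2)² + 4² − 4²) / (2·4·√2·4) = 32/45.25 = 0.7071, so ∠CAI = 45°.

Therefore, the measure of angle ∠CAI = 45°.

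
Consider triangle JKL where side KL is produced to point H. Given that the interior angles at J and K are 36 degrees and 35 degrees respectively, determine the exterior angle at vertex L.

The interior angle at L is 180 - 36 - 35 = 109 degrees.
The exterior angle and interior angle at L are supplementary:
Exterior angle = 180 - 109 = 71 degrees.

71 degrees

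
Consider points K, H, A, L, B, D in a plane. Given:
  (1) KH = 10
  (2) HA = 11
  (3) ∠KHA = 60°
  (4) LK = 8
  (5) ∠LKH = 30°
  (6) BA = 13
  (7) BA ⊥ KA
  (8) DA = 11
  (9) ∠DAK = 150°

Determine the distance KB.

Step 1: By the law of cosines on triangle KHA: KA² = 10² + 11² − 2·10·11·cos(60°) = 111, so KA = √111.
Step 2: By the law of cosines on triangle KAB: KB² = √111² + 13² − 2·√111·13·cos(90°) = 280, so KB = 2·√70.

Therefore, the length of KB = 2·√70.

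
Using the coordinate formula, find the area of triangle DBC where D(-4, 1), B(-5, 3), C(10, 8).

The Shoelace formula computes the area from vertex coordinates by summing cross products.
For vertices (-4,1), (-5,3), (10,8):
Signed sum = -4*3 - -5*1 + -5*8 - 10*3 + 10*1 - -4*8
= -7 + -70 + 42 = -35
Area = (1/2)|-35| = 35/2.

35/2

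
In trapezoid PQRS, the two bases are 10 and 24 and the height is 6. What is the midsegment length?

The midsegment (median) of a trapezoid connects the midpoints of the non-parallel sides.
Its length is the average of the two bases: (10 + 24) / 2 = 17.

17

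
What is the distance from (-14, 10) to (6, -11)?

d = sqrt((20)^2 + (-21)^2) = sqrt(841) = 29

29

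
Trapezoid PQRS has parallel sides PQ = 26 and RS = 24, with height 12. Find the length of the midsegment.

The midsegment (median) of a trapezoid connects the midpoints of the non-parallel sides.
Its length is the average of the two bases: (26 + 24) / 2 = 25.

25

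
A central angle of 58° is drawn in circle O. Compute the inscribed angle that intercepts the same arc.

An inscribed angle intercepts an arc from a point on the circle, while the central angle intercepts the same arc from the center.
The inscribed angle is always half the central angle: 58° / 2 = 29°.

29°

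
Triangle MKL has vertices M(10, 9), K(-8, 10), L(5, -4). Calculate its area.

Using the Shoelace formula for a triangle:
Area = (1/2)|x0(y1 - y2) + x1(y2 - y0) + x2(y0 - y1)|
Area = (1/2)|10(10 - -4) + -8(-4 - 9) + 5(9 - 10)|
Area = (1/2)|140 + 104 + -5|
Area = (1/2)|239|
Area = (1/2)(239)
Area = 239/2

239/2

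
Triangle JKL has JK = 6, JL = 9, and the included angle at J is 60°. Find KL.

When two sides and the included angle are known, the law of cosines gives the third side.
c^2 = a^2 + b^2 - 2ab cos(C) generalizes the Pythagorean theorem to non-right triangles.
Here: KL^2 = 36 + 81 - 108*(1/2) = 63
KL = 3*sqrt(7)

3*sqrt(7)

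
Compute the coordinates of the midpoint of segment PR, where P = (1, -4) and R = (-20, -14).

M = ((x₁ + x₂)/2, (y₁ + y₂)/2)
= ((1 + -20)/2, (-4 + -14)/2)
= (-19/2, -18/2) = (-19/2, -9)

(-19/2, -9)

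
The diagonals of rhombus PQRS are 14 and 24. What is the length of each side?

Half-diagonals are 7 and 12. side = sqrt(7^2 + 12^2) = sqrt(193)

sqrt(193)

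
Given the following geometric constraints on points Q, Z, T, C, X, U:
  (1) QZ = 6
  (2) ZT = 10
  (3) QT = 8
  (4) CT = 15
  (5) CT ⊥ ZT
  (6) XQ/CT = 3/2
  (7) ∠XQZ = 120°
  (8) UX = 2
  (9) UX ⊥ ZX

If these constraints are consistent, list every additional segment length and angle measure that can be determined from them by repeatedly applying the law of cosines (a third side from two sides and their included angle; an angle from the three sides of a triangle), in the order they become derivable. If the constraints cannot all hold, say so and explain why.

The constraints are consistent. Derivable facts, in order:
After 1 step:
- ZC = 5·√13
- ZX ≈ 26.02
- ∠QTZ = 36.87°
- ∠QZT = 53.13°
- ∠TQZ = 90°
After 2 steps:
- ZU ≈ 26.1
- ∠CZT = 56.31°
- ∠QXZ = 11.52°
- ∠QZX = 48.48°
- ∠TCZ = 33.69°
After 3 steps:
- ∠UZX = 4.39°
- ∠XUZ = 85.61°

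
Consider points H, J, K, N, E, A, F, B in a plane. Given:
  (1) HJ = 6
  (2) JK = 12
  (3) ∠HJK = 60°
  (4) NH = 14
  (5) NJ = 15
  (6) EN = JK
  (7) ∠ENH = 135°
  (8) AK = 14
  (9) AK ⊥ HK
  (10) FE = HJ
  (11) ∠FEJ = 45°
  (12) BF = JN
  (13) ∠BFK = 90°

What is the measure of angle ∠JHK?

Step 1: By the law of cosines on triangle HJK: HK² = 6² + 12² − 2·6·12·cos(60°) = 108, so HK = 6·√3.
Step 2: By the inverse law of cosines on triangle JHK: cos(∠JHK) = (6² + (6·√3)² − 12²) / (2·6·6·√3) = 0/124.71 = 0, so ∠JHK = 90°.

Therefore, the measure of angle ∠JHK = 90°.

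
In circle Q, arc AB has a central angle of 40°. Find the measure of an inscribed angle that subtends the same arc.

Inscribed angle = 40° / 2 = 20° (inscribed angle theorem).

20°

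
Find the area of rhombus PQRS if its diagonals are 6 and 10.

Area = (6 * 10) / 2 = 60 / 2 = 30

30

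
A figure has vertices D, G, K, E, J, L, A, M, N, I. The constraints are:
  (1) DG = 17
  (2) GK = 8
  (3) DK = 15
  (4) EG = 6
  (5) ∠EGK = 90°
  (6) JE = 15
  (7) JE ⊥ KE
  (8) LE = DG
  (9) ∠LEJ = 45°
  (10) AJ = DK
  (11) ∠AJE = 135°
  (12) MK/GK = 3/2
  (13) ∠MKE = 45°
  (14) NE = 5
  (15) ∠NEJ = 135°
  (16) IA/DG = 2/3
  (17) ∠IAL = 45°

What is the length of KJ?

Step 1: By the law of cosines on triangle EGK: EK² = 6² + 8² − 2·6·8·cos(90°) = 100, so EK = 10.
Step 2: By the law of cosines on triangle KEJ: KJ² = 10² + 15² − 2·10·15·cos(90°) = 325, so KJ = 5·√13.

Therefore, the length of KJ = 5·√13.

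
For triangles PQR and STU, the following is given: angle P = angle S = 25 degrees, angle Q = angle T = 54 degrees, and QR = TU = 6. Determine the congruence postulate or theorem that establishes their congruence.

The given information matches AAS: Two pairs of corresponding angles and a non-included side are equal (Angle-Angle-Side).

AAS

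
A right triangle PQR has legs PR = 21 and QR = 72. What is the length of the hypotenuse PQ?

PQ = sqrt(21^2 + 72^2) = sqrt(5625) = 75

75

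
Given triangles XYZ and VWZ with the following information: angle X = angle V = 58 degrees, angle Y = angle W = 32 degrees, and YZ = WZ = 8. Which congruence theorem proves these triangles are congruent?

The given information matches AAS: Two pairs of corresponding angles and a non-included side are equal (Angle-Angle-Side).

AAS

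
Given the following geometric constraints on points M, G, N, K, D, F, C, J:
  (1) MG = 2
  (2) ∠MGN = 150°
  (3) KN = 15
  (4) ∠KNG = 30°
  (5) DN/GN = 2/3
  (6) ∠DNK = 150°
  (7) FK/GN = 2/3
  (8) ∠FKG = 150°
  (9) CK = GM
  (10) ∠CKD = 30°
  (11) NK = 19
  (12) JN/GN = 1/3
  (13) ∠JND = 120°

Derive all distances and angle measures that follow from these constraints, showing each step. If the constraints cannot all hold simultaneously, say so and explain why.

These constraints are not satisfiable: (3) KN = 15 and (11) NK = 19 assign two different lengths to the same segment. No planar figure meets all of them, so nothing further can be derived.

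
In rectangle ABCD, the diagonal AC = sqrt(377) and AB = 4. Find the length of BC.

Using the Pythagorean theorem: d^2 = a^2 + b^2
b^2 = d^2 - a^2
b^2 = 377 - 16
b^2 = 361
b = sqrt(361) = 19

19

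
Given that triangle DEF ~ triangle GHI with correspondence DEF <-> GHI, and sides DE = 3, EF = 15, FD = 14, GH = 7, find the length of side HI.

k = 7/3 = 7/3. HI = 7/3 * 15 = 35.

35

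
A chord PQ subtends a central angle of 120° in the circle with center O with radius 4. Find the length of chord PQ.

Chord length = 2r sin(θ/2)
= 2 × 4 × sin(120°/2)
= 2 × 4 × sin(60°)
= 4*sqrt(3)

4*sqrt(3)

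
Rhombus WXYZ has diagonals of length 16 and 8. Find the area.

The diagonals of a rhombus divide it into four right triangles.
Each triangle has legs 16/ 2 = 8 and 8/2 = 4, so each has area (1/2)*8*4 = 16.
Four such triangles give total area = (d1 * d2) / 2 = 64.

64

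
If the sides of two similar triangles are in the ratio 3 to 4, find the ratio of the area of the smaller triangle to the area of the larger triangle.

The ratio of areas of similar triangles equals the square of the side ratio.
Side ratio = 3:4
Area ratio = (3/4)^2 = 9/16 = 9:16

9:16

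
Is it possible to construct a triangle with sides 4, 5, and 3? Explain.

Check all three triangle inequalities:
4 + 5 = 9 > 3 ✓
4 + 3 = 7 > 5 ✓
5 + 3 = 8 > 4 ✓
All conditions hold, so these sides form a valid triangle.

Yes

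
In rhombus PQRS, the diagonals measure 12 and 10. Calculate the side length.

In a rhombus, the diagonals bisect each other perpendicularly, creating four congruent right triangles.
Each triangle has legs 6 (half of 12) and 5 (half of 10).
The hypotenuse of each right triangle is a side of the rhombus:
side = sqrt(6^2 + 5^2) = sqrt(61)

sqrt(61)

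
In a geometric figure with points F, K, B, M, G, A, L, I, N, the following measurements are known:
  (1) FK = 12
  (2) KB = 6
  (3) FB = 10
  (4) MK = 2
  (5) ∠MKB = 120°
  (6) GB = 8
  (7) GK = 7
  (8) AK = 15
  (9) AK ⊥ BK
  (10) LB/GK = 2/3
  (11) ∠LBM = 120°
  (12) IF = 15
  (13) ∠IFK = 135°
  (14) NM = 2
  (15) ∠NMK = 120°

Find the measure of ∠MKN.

Step 1: By the law of cosines on triangle KMN: KN² = 2² + 2² − 2·2·2·cos(120°) = 12, so KN = 2·√3.
Step 2: By the inverse law of cosines on triangle MKN: cos(∠MKN) = (2² + (2·√3)² − 2²) / (2·2·2·√3) = 12/13.86 = 0.866, so ∠MKN = 30°.

Therefore, the measure of angle ∠MKN = 30°.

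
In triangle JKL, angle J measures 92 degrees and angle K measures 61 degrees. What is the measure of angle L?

Let angle L = x. Then 92 + 61 + x = 180.
x = 180 - 153 = 27 degrees.

27 degrees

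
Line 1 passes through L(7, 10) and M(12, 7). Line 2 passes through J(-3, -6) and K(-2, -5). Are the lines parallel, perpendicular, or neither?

Slope of line 1: m1 = (7 - 10)/(12 - 7) = -3/5 = -3/5
Slope of line 2: m2 = (-5 - -6)/(-2 - -3) = 1/1 = 1
For parallel lines we need equal slopes: -3/5 != 1.
For perpendicular lines we need m1*m2 = -1: (-3/5)(1) = -3/5 != -1.
Since neither condition holds, the lines are neither parallel nor perpendicular.

Neither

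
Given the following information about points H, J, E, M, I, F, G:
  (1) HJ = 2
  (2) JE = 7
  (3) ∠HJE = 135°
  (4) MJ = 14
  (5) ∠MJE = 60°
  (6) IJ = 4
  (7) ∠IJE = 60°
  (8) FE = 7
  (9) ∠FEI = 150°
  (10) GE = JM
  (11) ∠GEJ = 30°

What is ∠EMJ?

Step 1: By the law of cosines on triangle MJE: ME² = 14² + 7² − 2·14·7·cos(60°) = 147, so ME = 7·√3.
Step 2: By the inverse law of cosines on triangle EMJ: cos(∠EMJ) = ((7·√3)² + 14² − 7²) / (2·7·√3·14) = 294/339.48 = 0.866, so ∠EMJ = 30°.

Therefore, the measure of angle ∠EMJ = 30°.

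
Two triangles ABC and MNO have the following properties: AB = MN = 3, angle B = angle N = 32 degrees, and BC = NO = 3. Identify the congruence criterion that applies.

The given information provides:
AB = MN = 3, angle B = angle N = 32 degrees, and BC = NO = 3
This matches the SAS congruence theorem.
Two pairs of corresponding sides and the included angle are equal (Side-Angle-Side).

SAS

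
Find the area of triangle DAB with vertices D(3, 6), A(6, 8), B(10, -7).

Using the Shoelace formula for a triangle:
Area = (1/2)|x0(y1 - y2) + x1(y2 - y0) + x2(y0 - y1)|
Area = (1/2)|3(8 - -7) + 6(-7 - 6) + 10(6 - 8)|
Area = (1/2)|45 + -78 + -20|
Area = (1/2)|-53|
Area = (1/2)(53)
Area = 53/2

53/2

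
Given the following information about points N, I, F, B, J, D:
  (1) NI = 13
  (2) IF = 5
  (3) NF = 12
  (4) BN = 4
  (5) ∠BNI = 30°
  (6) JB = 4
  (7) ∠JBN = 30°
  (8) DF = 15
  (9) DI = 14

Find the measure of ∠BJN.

Step 1: By the law of cosines on triangle JBN: JN² = 4² + 4² − 2·4·4·cos(30°) = 4.29, so JN ≈ 2.07.
Step 2: By the inverse law of cosines on triangle BJN: cos(∠BJN) = (4² + 2.07² − 4²) / (2·4·2.07) = 4.29/16.56 = 0.2588, so ∠BJN = 75°.

Therefore, the measure of angle ∠BJN = 75°.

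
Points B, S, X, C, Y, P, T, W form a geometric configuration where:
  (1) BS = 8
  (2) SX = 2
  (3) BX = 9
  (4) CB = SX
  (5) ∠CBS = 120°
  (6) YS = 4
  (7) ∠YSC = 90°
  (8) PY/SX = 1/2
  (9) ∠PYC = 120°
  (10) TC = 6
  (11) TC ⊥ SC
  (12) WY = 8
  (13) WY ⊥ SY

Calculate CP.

From the given relations: CB = SX = 2; PY = 1/2·SX = 1/2·2 = 1.
Step 1: By the law of cosines on triangle CBS: CS² = 2² + 8² − 2·2·8·cos(120°) = 84, so CS = 2·√21.
Step 2: By the law of cosines on triangle CSY: CY² = (2·√21)² + 4² − 2·2·√21·4·cos(90°) = 100, so CY = 10.
Step 3: By the law of cosines on triangle CYP: CP² = 10² + 1² − 2·10·1·cos(120°) = 111, so CP = √111.

Therefore, the length of CP = √111.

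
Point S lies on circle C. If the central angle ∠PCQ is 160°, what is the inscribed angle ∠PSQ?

Inscribed angle = 160° / 2 = 80° (inscribed angle theorem).

80°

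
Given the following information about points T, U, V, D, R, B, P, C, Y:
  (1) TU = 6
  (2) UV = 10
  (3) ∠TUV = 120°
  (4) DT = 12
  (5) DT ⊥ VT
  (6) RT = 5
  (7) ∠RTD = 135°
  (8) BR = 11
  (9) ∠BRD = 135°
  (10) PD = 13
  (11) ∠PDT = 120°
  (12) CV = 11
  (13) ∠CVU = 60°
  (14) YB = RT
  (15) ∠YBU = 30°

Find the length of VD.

Step 1: By the law of cosines on triangle VUT: VT² = 10² + 6² − 2·10·6·cos(120°) = 196, so VT = 14.
Step 2: By the law of cosines on triangle VTD: VD² = 14² + 12² − 2·14·12·cos(90°) = 340, so VD = 2·√85.

Therefore, the length of VD = 2·√85.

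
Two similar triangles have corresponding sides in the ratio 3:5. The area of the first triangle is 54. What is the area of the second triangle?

For similar figures, the area ratio equals the square of the side ratio.
Side ratio (the first triangle to the second triangle) = 3:5, so area ratio = 3^2:5^2 = 9:25.
If the area of the first triangle is 54, then the area of the second triangle = 54 * (25/9) = 150.

150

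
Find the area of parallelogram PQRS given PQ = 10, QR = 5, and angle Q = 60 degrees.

The area of a parallelogram equals the product of two adjacent sides times the sine of the included angle.
This is because the height equals 5 * sin(60°) = 5*sqrt(3)/2.
Area = 10 * 5*sqrt(3)/2 = 25*sqrt(3)

25*sqrt(3)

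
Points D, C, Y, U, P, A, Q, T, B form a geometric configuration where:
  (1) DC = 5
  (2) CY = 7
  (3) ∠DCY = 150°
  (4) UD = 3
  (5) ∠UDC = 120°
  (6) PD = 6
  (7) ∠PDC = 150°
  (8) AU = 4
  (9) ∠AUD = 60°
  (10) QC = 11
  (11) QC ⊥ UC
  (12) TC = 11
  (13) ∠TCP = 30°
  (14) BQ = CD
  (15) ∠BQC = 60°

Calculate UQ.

Step 1: By the law of cosines on triangle UDC: UC² = 3² + 5² − 2·3·5·cos(120°) = 49, so UC = 7.
Step 2: By the law of cosines on triangle UCQ: UQ² = 7² + 11² − 2·7·11·cos(90°) = 170, so UQ = √170.

Therefore, the length of UQ = √170.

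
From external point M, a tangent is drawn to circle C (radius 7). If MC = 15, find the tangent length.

Let T be the point of tangency. Then CT ⊥ MT (radius ⊥ tangent).
In right triangle CTM: CM² = CT² + MT²
15² = 7² + MT²
MT² = 176, MT = 4*sqrt(11)

4*sqrt(11)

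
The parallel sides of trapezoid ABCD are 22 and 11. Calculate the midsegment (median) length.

midsegment = (22 + 11) / 2 = 33 / 2 = 33/2

33/2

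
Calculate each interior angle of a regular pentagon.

Each interior angle of a regular n-gon is (n - 2) * 180 / n.
For n = 5: (5 - 2) * 180 / 5 = 540/5 = 108 degrees.

108 degrees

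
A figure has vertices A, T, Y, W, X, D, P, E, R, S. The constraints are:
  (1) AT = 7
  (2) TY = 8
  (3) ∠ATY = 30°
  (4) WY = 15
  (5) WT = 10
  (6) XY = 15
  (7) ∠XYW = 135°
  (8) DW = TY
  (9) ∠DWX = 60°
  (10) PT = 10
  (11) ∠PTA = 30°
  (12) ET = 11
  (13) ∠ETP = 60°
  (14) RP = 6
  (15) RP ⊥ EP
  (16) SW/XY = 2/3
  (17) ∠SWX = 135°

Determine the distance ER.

Step 1: By the law of cosines on triangle ETP: EP² = 11² + 10² − 2·11·10·cos(60°) = 111, so EP = √111.
Step 2: By the law of cosines on triangle EPR: ER² = √111² + 6² − 2·√111·6·cos(90°) = 147, so ER = 7·√3.

Therefore, the length of ER = 7·√3.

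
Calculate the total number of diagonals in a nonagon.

Total line segments between 9 vertices = C(9,2) = 36.
Subtract the 9 sides: 36 - 9 = 27 diagonals.

27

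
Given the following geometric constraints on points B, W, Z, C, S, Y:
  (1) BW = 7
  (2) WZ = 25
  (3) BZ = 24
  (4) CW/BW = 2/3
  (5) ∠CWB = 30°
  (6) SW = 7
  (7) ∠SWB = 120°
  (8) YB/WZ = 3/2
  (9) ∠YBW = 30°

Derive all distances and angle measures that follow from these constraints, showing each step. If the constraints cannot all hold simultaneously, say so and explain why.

The constraints are consistent.

From the given relations:
  CW = 2/3·BW = 2/3·7 ≈ 4.67
  YB = 3/2·WZ = 3/2·25 ≈ 37.5

Step 1: From BW = 7, WC = 4.67, and ∠BWC = 30°, by the law of cosines:
  BC² = BW² + WC² - 2·BW·WC·cos(30°) = 49 + 21.78 - 56.58 = 14.2
  BC ≈ 3.77

Step 2: From BW = 7, WS = 7, and ∠BWS = 120°, by the law of cosines:
  BS² = BW² + WS² - 2·BW·WS·cos(120°) = 49 + 49 + 49 = 147
  BS = 7·√3

Step 3: From WB = 7, BY = 37.5, and ∠WBY = 30°, by the law of cosines:
  WY² = WB² + BY² - 2·WB·BY·cos(30°) = 49 + 1406 - 454.7 = 1001
  WY ≈ 31.63

Step 4: From BW = 7, BZ = 24, WZ = 25, by the inverse law of cosines:
  cos(∠WBZ) = (BW² + BZ² - WZ²) / (2·BW·BZ)
  ∠WBZ = 90°

Step 5: From WB = 7, WZ = 25, BZ = 24, by the inverse law of cosines:
  cos(∠BWZ) = (WB² + WZ² - BZ²) / (2·WB·WZ)
  ∠BWZ = 73.74°

Step 6: From ZB = 24, ZW = 25, BW = 7, by the inverse law of cosines:
  cos(∠BZW) = (ZB² + ZW² - BW²) / (2·ZB·ZW)
  ∠BZW = 16.26°

Step 7: From BC = 3.77, BW = 7, CW = 4.67, by the inverse law of cosines:
  cos(∠CBW) = (BC² + BW² - CW²) / (2·BC·BW)
  ∠CBW = 38.26°

Step 8: From BS = 7·√3, BW = 7, SW = 7, by the inverse law of cosines:
  cos(∠SBW) = (BS² + BW² - SW²) / (2·BS·BW)
  ∠SBW = 30°

Step 9: From WB = 7, WY = 31.63, BY = 37.5, by the inverse law of cosines:
  cos(∠BWY) = (WB² + WY² - BY²) / (2·WB·WY)
  ∠BWY = 143.65°

Step 10: From CB = 3.77, CW = 4.67, BW = 7, by the inverse law of cosines:
  cos(∠BCW) = (CB² + CW² - BW²) / (2·CB·CW)
  ∠BCW = 111.74°

Step 11: From SB = 7·√3, SW = 7, BW = 7, by the inverse law of cosines:
  cos(∠BSW) = (SB² + SW² - BW²) / (2·SB·SW)
  ∠BSW = 30°

Step 12: From YB = 37.5, YW = 31.63, BW = 7, by the inverse law of cosines:
  cos(∠BYW) = (YB² + YW² - BW²) / (2·YB·YW)
  ∠BYW = 6.35°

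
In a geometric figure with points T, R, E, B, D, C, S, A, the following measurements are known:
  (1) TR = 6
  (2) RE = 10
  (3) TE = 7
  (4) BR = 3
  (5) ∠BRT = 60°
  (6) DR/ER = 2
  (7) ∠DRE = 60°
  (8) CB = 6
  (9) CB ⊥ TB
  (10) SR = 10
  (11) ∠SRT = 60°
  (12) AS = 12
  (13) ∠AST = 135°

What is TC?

Step 1: By the law of cosines on triangle BRT: BT² = 3² + 6² − 2·3·6·cos(60°) = 27, so BT = 3·√3.
Step 2: By the law of cosines on triangle TBC: TC² = (3·√3)² + 6² − 2·3·√3·6·cos(90°) = 63, so TC = 3·√7.

Therefore, the length of TC = 3·√7.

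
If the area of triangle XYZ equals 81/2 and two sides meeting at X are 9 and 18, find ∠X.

sin(C) = 2 * 81/2 / (9 * 18) = 1/2, so C = arcsin(1/2) = 30°.
Since sin(180° - C) = sin(C), the obtuse angle 150° gives the same area, so C = 30° or C = 150°.

30° or 150°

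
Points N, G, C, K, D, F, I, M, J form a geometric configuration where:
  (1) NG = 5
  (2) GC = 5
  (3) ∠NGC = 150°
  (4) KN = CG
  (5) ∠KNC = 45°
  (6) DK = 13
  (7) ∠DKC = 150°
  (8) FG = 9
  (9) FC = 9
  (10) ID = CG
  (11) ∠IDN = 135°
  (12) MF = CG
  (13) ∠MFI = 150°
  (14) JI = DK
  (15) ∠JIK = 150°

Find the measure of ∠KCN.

From the given relations: KN = CG = 5.
Step 1: By the law of cosines on triangle CGN: CN² = 5² + 5² − 2·5·5·cos(150°) = 93.3, so CN ≈ 9.66.
Step 2: By the law of cosines on triangle CNK: CK² = 9.66² + 5² − 2·9.66·5·cos(45°) = 50, so CK = 5·√2.
Step 3: By the inverse law of cosines on triangle KCN: cos(∠KCN) = ((5·√2)² + 9.66² − 5²) / (2·5·√2·9.66) = 118.3/136.6 = 0.866, so ∠KCN = 30°.

Therefore, the measure of angle ∠KCN = 30°.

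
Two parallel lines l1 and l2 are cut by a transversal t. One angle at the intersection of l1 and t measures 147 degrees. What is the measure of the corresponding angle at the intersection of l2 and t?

Corresponding angles formed by parallel lines and a transversal are equal.
The given angle is 147 degrees.
The corresponding angle = 147 degrees.

147 degrees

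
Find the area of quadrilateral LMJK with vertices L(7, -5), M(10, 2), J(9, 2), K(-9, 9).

The Shoelace formula works by pairing each vertex with the next (cycling back to the first).
For each pair, compute x_i*y_(i+1) - x_(i+1)*y_i:
  (7*2 - 10*-5) = 64
  (10*2 - 9*2) = 2
  (9*9 - -9*2) = 99
  (-9*-5 - 7*9) = -18
Taking half the absolute value of the total: Area = (1/2)(147) = 147/2.

147/2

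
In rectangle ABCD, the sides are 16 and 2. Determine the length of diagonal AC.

d = sqrt(16^2 + 2^2) = sqrt(260) = 2*sqrt(65)

2*sqrt(65)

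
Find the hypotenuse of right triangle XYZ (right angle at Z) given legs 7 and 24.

XY = sqrt(7^2 + 24^2) = sqrt(625) = 25

25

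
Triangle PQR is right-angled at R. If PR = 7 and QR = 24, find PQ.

By the Pythagorean theorem: PQ^2 = PR^2 + QR^2
PQ^2 = 7^2 + 24^2 = 49 + 576 = 625
PQ = sqrt(625) = 25

25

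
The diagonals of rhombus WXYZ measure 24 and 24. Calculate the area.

The diagonals of a rhombus divide it into four right triangles.
Each triangle has legs 24/ 2 = 12 and 24/2 = 12, so each has area (1/2)*12*12 = 72.
Four such triangles give total area = (d1 * d2) / 2 = 288.

288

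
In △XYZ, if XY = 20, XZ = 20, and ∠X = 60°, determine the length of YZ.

Law of cosines: YZ^2 = 20^2 + 20^2 - 2(20)(20)cos(60°) = 400, so YZ = 20.

20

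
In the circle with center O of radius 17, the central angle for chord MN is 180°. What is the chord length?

Drop a perpendicular from the center to the chord, bisecting both the chord and the central angle.
Each half-chord = r sin(θ/2) = 17 sin(90°).
The full chord = 2 × 17 × sin(90°) = 34.

34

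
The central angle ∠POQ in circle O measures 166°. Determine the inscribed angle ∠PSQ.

An inscribed angle intercepts an arc from a point on the circle, while the central angle intercepts the same arc from the center.
The inscribed angle is always half the central angle: 166° / 2 = 83°.

83°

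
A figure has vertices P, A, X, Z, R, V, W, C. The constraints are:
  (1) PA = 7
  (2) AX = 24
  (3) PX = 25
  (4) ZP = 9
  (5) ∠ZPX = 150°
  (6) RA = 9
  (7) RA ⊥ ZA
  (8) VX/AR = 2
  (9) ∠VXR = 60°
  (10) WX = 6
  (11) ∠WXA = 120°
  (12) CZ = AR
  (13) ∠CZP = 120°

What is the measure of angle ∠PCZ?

From the given relations: CZ = AR = 9.
Step 1: By the law of cosines on triangle CZP: CP² = 9² + 9² − 2·9·9·cos(120°) = 243, so CP = 9·√3.
Step 2: By the inverse law of cosines on triangle PCZ: cos(∠PCZ) = ((9·√3)² + 9² − 9²) / (2·9·√3·9) = 243/280.59 = 0.866, so ∠PCZ = 30°.

Therefore, the measure of angle ∠PCZ = 30°.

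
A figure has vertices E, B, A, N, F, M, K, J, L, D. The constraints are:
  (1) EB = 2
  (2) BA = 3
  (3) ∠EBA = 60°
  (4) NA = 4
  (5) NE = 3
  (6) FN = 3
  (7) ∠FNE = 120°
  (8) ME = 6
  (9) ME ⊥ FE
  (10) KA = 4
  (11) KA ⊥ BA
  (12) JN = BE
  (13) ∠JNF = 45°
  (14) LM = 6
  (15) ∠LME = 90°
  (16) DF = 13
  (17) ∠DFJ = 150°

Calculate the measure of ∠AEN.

Step 1: By the law of cosines on triangle EBA: EA² = 2² + 3² − 2·2·3·cos(60°) = 7, so EA = √7.
Step 2: By the inverse law of cosines on triangle AEN: cos(∠AEN) = (√7² + 3² − 4²) / (2·√7·3) = 0/15.87 = 0, so ∠AEN = 90°.

Therefore, the measure of angle ∠AEN = 90°.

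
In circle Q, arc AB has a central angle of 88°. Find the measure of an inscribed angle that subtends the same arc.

Inscribed angle = 88° / 2 = 44° (inscribed angle theorem).

44°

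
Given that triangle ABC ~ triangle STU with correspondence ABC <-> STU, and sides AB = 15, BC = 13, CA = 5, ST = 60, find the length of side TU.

Similar triangles have proportional sides. Setting up the proportion:
ST / AB = TU / BC
60 / 15 = TU / 13
TU = 13 * 60 / 15 = 52.

52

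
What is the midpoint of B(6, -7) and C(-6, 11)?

The midpoint is the average of the coordinates:
x: (6 + -6)/2 = 0
y: (-7 + 11)/2 = 2
Midpoint = (0, 2)

(0, 2)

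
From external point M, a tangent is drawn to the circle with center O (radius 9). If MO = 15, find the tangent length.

tangent = √(d² - r²) = √(15² - 9²) = √(225 - 81) = √144 = 12

12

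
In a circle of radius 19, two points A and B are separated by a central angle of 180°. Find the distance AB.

Chord = 2(19) sin(90°) = 38

38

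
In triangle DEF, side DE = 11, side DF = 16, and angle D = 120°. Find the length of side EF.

Law of cosines: EF^2 = 11^2 + 16^2 - 2(11)(16)cos(120°) = 553, so EF = sqrt(553).

sqrt(553)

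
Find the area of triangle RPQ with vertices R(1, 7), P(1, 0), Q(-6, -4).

Using the Shoelace formula for a triangle:
Area = (1/2)|x0(y1 - y2) + x1(y2 - y0) + x2(y0 - y1)|
Area = (1/2)|1(0 - -4) + 1(-4 - 7) + -6(7 - 0)|
Area = (1/2)|4 + -11 + -42|
Area = (1/2)|-49|
Area = (1/2)(49)
Area = 49/2

49/2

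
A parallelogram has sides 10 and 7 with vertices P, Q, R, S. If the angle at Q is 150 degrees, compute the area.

Area = 10 * 7 * sin(150°) = 70 * 1/2 = 35

35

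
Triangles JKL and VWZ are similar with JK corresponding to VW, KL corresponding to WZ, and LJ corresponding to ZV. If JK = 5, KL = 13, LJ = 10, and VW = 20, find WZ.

k = 20/5 = 4. WZ = 4 * 13 = 52.

52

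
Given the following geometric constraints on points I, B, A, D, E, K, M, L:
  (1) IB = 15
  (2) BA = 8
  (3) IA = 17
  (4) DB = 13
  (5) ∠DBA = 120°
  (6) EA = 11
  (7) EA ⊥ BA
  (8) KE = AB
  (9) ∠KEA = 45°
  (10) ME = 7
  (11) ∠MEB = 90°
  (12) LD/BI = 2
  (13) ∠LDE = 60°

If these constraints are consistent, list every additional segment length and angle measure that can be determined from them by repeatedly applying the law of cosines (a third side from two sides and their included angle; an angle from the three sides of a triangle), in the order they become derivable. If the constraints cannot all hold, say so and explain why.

The constraints are consistent. Derivable facts, in order:
After 1 step:
- AD ≈ 18.36
- AK ≈ 7.78
- BE = √185
- ∠ABI = 90°
- ∠AIB = 28.07°
- ∠BAI = 61.93°
After 2 steps:
- BM = 3·√26
- ∠ABE = 53.97°
- ∠ADB = 22.17°
- ∠AEB = 36.03°
- ∠AKE = 88.37°
- ∠BAD = 37.83°
- ∠EAK = 46.63°
After 3 steps:
- ∠BME = 62.77°
- ∠EBM = 27.23°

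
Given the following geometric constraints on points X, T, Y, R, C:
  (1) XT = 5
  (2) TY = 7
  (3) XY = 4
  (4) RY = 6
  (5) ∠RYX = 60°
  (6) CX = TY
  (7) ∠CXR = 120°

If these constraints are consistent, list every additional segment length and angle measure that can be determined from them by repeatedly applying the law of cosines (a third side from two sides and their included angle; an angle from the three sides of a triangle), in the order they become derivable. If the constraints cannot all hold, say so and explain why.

The constraints are consistent. Derivable facts, in order:
After 1 step:
- XR = 2·√7
- ∠TXY = 101.54°
- ∠TYX = 44.42°
- ∠XTY = 34.05°
After 2 steps:
- RC ≈ 10.68
- ∠RXY = 79.11°
- ∠XRY = 40.89°
After 3 steps:
- ∠CRX = 34.59°
- ∠RCX = 25.41°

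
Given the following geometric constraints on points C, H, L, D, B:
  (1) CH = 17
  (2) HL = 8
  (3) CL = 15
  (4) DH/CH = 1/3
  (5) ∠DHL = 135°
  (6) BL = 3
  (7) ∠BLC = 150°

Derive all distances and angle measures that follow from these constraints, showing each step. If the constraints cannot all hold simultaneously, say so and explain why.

The constraints are consistent.

From the given relations:
  DH = 1/3·CH = 1/3·17 ≈ 5.67

Step 1: From CL = 15, LB = 3, and ∠CLB = 150°, by the law of cosines:
  CB² = CL² + LB² - 2·CL·LB·cos(150°) = 225 + 9 + 77.94 = 311.9
  CB ≈ 17.66

Step 2: From LH = 8, HD = 5.67, and ∠LHD = 135°, by the law of cosines:
  LD² = LH² + HD² - 2·LH·HD·cos(135°) = 64 + 32.11 + 64.11 = 160.2
  LD ≈ 12.66

Step 3: From CH = 17, CL = 15, HL = 8, by the inverse law of cosines:
  cos(∠HCL) = (CH² + CL² - HL²) / (2·CH·CL)
  ∠HCL = 28.07°

Step 4: From HC = 17, HL = 8, CL = 15, by the inverse law of cosines:
  cos(∠CHL) = (HC² + HL² - CL²) / (2·HC·HL)
  ∠CHL = 61.93°

Step 5: From LC = 15, LH = 8, CH = 17, by the inverse law of cosines:
  cos(∠CLH) = (LC² + LH² - CH²) / (2·LC·LH)
  ∠CLH = 90°

Step 6: From CB = 17.66, CL = 15, BL = 3, by the inverse law of cosines:
  cos(∠BCL) = (CB² + CL² - BL²) / (2·CB·CL)
  ∠BCL = 4.87°

Step 7: From LD = 12.66, LH = 8, DH = 5.67, by the inverse law of cosines:
  cos(∠DLH) = (LD² + LH² - DH²) / (2·LD·LH)
  ∠DLH = 18.45°

Step 8: From DH = 5.67, DL = 12.66, HL = 8, by the inverse law of cosines:
  cos(∠HDL) = (DH² + DL² - HL²) / (2·DH·DL)
  ∠HDL = 26.55°

Step 9: From BC = 17.66, BL = 3, CL = 15, by the inverse law of cosines:
  cos(∠CBL) = (BC² + BL² - CL²) / (2·BC·BL)
  ∠CBL = 25.13°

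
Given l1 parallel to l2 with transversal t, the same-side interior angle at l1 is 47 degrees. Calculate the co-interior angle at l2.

Co-interior angles (same-side interior) formed by parallel lines and a transversal are supplementary (sum to 180 degrees).
The given angle is 47 degrees.
The co-interior angle = 180 - 47 = 133 degrees.

133 degrees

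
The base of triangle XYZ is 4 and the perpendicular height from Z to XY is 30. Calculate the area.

Area = (1/2) * base * height
Area = (1/2) * 4 * 30
Area = 60

60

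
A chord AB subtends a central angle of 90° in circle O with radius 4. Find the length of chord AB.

Drop a perpendicular from the center to the chord, bisecting both the chord and the central angle.
Each half-chord = r sin(θ/2) = 4 sin(45°).
The full chord = 2 × 4 × sin(45°) = 4*sqrt(2).

4*sqrt(2)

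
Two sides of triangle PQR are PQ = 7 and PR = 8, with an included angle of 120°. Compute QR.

When two sides and the included angle are known, the law of cosines gives the third side.
c^2 = a^2 + b^2 - 2ab cos(C) generalizes the Pythagorean theorem to non-right triangles.
Here: QR^2 = 49 + 64 - 112*(-1/2) = 169
QR = 13

13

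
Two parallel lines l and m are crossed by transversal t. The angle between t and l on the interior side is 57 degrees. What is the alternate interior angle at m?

Alternate interior angles are equal: 57 degrees.

57 degrees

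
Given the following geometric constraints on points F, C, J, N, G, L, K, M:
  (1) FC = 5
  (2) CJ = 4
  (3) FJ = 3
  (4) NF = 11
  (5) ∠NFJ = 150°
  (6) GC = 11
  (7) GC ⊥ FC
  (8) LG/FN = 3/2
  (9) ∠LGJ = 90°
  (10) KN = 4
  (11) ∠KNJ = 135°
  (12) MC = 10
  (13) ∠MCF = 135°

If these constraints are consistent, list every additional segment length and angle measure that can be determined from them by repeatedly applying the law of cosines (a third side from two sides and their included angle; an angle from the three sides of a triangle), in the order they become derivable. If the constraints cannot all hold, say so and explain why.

The constraints are consistent. Derivable facts, in order:
After 1 step:
- FG = √146
- FM ≈ 13.99
- JN ≈ 13.68
- ∠CFJ = 53.13°
- ∠CJF = 90°
- ∠FCJ = 36.87°
After 2 steps:
- JK ≈ 16.75
- ∠CFG = 65.56°
- ∠CFM = 30.36°
- ∠CGF = 24.44°
- ∠CMF = 14.64°
- ∠FJN = 23.71°
- ∠FNJ = 6.29°
After 3 steps:
- ∠JKN = 35.28°
- ∠KJN = 9.72°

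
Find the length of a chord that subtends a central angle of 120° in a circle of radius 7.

Drop a perpendicular from the center to the chord, bisecting both the chord and the central angle.
Each half-chord = r sin(θ/2) = 7 sin(60°).
The full chord = 2 × 7 × sin(60°) = 7*sqrt(3).

7*sqrt(3)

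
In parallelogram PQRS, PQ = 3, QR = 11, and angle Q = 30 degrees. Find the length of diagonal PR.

Law of cosines: d^2 = 3^2 + 11^2 - 2(3)(11)cos(30°) = 130 - 33*sqrt(3), so d = sqrt(130 - 33*sqrt(3)).

sqrt(130 - 33*sqrt(3))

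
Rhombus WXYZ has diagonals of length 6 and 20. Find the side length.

In a rhombus, the diagonals bisect each other perpendicularly, creating four congruent right triangles.
Each triangle has legs 3 (half of 6) and 10 (half of 20).
The hypotenuse of each right triangle is a side of the rhombus:
side = sqrt(3^2 + 10^2) = sqrt(109)

sqrt(109)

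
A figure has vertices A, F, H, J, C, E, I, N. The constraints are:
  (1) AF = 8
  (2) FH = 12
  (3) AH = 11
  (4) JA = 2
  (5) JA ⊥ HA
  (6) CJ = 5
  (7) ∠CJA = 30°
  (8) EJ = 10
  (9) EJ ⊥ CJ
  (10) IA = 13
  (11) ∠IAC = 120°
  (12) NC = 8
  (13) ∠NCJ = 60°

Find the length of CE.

Step 1: By the law of cosines on triangle CJE: CE² = 5² + 10² − 2·5·10·cos(90°) = 125, so CE = 5·√5.

Therefore, the length of CE = 5·√5.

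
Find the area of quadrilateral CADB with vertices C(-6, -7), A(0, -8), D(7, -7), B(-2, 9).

The Shoelace formula works by pairing each vertex with the next (cycling back to the first).
For each pair, compute x_i*y_(i+1) - x_(i+1)*y_i:
  (-6*-8 - 0*-7) = 48
  (0*-7 - 7*-8) = 56
  (7*9 - -2*-7) = 49
  (-2*-7 - -6*9) = 68
Taking half the absolute value of the total: Area = (1/2)(221) = 221/2.

221/2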